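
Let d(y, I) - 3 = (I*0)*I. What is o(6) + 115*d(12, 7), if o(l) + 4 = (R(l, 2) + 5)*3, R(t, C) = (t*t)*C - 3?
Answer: 563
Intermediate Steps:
R(t, C) = -3 + C*t² (R(t, C) = t²*C - 3 = C*t² - 3 = -3 + C*t²)
d(y, I) = 3 (d(y, I) = 3 + (I*0)*I = 3 + 0*I = 3 + 0 = 3)
o(l) = 2 + 6*l² (o(l) = -4 + ((-3 + 2*l²) + 5)*3 = -4 + (2 + 2*l²)*3 = -4 + (6 + 6*l²) = 2 + 6*l²)
o(6) + 115*d(12, 7) = (2 + 6*6²) + 115*3 = (2 + 6*36) + 345 = (2 + 216) + 345 = 218 + 345 = 563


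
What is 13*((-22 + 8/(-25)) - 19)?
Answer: -13429/25 ≈ -537.16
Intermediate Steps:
13*((-22 + 8/(-25)) - 19) = 13*((-22 + 8*(-1/25)) - 19) = 13*((-22 - 8/25) - 19) = 13*(-558/25 - 19) = 13*(-1033/25) = -13429/25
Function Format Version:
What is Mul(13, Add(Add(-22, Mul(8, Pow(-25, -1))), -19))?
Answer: Rational(-13429, 25) ≈ -537.16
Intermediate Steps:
Mul(13, Add(Add(-22, Mul(8, Pow(-25, -1))), -19)) = Mul(13, Add(Add(-22, Mul(8, Rational(-1, 25))), -19)) = Mul(13, Add(Add(-22, Rational(-8, 25)), -19)) = Mul(13, Add(Rational(-558, 25), -19)) = Mul(13, Rational(-1033, 25)) = Rational(-13429, 25)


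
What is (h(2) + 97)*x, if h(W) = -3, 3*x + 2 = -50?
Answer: -4888/3 ≈ -1629.3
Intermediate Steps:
x = -52/3 (x = -⅔ + (⅓)*(-50) = -⅔ - 50/3 = -52/3 ≈ -17.333)
(h(2) + 97)*x = (-3 + 97)*(-52/3) = 94*(-52/3) = -4888/3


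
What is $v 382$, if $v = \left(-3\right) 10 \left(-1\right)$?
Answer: $11460$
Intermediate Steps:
$v = 30$ ($v = \left(-30\right) \left(-1\right) = 30$)
$v 382 = 30 \cdot 382 = 11460$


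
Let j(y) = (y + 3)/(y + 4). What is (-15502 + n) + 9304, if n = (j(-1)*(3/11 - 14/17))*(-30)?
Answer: -1156966/187 ≈ -6187.0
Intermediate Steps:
j(y) = (3 + y)/(4 + y)
n = 2060/187 (n = (((3 - 1)/(4 - 1))*(3/11 - 14/17))*(-30) = ((2/3)*(3*(1/11) - 14*1/17))*(-30) = (((1/3)*2)*(3/11 - 14/17))*(-30) = ((2/3)*(-103/187))*(-30) = -206/561*(-30) = 2060/187 ≈ 11.016)
(-15502 + n) + 9304 = (-15502 + 2060/187) + 9304 = -2896814/187 + 9304 = -1156966/187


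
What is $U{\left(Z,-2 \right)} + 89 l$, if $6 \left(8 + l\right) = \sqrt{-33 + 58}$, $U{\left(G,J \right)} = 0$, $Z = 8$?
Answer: $- \frac{3827}{6} \approx -637.83$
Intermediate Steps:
$l = - \frac{43}{6}$ ($l = -8 + \frac{\sqrt{-33 + 58}}{6} = -8 + \frac{\sqrt{25}}{6} = -8 + \frac{1}{6} \cdot 5 = -8 + \frac{5}{6} = - \frac{43}{6} \approx -7.1667$)
$U{\left(Z,-2 \right)} + 89 l = 0 + 89 \left(- \frac{43}{6}\right) = 0 - \frac{3827}{6} = - \frac{3827}{6}$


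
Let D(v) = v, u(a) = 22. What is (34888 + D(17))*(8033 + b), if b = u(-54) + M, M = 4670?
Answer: 444166125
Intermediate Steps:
b = 4692 (b = 22 + 4670 = 4692)
(34888 + D(17))*(8033 + b) = (34888 + 17)*(8033 + 4692) = 34905*12725 = 444166125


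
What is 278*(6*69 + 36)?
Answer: 125100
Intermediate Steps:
278*(6*69 + 36) = 278*(414 + 36) = 278*450 = 125100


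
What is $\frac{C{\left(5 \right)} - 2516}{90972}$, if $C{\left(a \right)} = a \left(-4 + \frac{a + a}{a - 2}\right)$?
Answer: $- \frac{3779}{136458} \approx -0.027694$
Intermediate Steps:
$C{\left(a \right)} = a \left(-4 + \frac{2 a}{-2 + a}\right)$
$\frac{C{\left(5 \right)} - 2516}{90972} = \frac{2 \cdot 5 \frac{1}{-2 + 5} \left(4 - 5\right) - 2516}{90972} = \left(2 \cdot 5 \cdot \frac{1}{3} \left(4 - 5\right) - 2516\right) \frac{1}{90972} = \left(2 \cdot 5 \cdot \frac{1}{3} \left(-1\right) - 2516\right) \frac{1}{90972} = \left(- \frac{10}{3} - 2516\right) \frac{1}{90972} = \left(- \frac{7558}{3}\right) \frac{1}{90972} = - \frac{3779}{136458}$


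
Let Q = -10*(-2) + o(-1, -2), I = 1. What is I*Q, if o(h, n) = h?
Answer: 19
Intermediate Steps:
Q = 19 (Q = -10*(-2) - 1 = 20 - 1 = 19)
I*Q = 1*19 = 19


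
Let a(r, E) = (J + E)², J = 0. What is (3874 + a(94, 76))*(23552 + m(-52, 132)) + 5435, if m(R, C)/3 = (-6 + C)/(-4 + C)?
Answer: 7273943445/32 ≈ 2.2731e+8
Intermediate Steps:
a(r, E) = E² (a(r, E) = (0 + E)² = E²)
m(R, C) = 3*(-6 + C)/(-4 + C) (m(R, C) = 3*((-6 + C)/(-4 + C)) = 3*(-6 + C)/(-4 + C))
(3874 + a(94, 76))*(23552 + m(-52, 132)) + 5435 = (3874 + 76²)*(23552 + 3*(-6 + 132)/(-4 + 132)) + 5435 = (3874 + 5776)*(23552 + 3*126/128) + 5435 = 9650*(23552 + 3*(1/128)*126) + 5435 = 9650*(23552 + 189/64) + 5435 = 9650*(1507517/64) + 5435 = 7273769525/32 + 5435 = 7273943445/32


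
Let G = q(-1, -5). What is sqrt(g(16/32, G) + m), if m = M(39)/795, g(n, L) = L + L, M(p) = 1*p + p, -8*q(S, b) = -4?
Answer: sqrt(77115)/265 ≈ 1.0479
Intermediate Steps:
q(S, b) = 1/2 (q(S, b) = -1/8*(-4) = 1/2)
G = 1/2 ≈ 0.50000
M(p) = 2*p (M(p) = p + p = 2*p)
g(n, L) = 2*L
m = 26/265 (m = (2*39)/795 = 78*(1/795) = 26/265 ≈ 0.098113)
sqrt(g(16/32, G) + m) = sqrt(2*(1/2) + 26/265) = sqrt(1 + 26/265) = sqrt(291/265) = sqrt(77115)/265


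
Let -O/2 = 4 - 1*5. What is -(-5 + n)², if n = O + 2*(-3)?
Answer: -81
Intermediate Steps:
O = 2 (O = -2*(4 - 1*5) = -2*(4 - 5) = -2*(-1) = 2)
n = -4 (n = 2 + 2*(-3) = 2 - 6 = -4)
-(-5 + n)² = -(-5 - 4)² = -1*(-9)² = -1*81 = -81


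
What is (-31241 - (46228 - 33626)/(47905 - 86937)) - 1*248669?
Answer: -5462717259/19516 ≈ -2.7991e+5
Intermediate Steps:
(-31241 - (46228 - 33626)/(47905 - 86937)) - 1*248669 = (-31241 - 12602/(-39032)) - 248669 = (-31241 - 12602*(-1)/39032) - 248669 = (-31241 - 1*(-6301/19516)) - 248669 = (-31241 + 6301/19516) - 248669 = -609693055/19516 - 248669 = -5462717259/19516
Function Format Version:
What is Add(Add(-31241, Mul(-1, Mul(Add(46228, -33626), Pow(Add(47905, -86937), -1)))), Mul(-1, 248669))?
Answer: Rational(-5462717259, 19516) ≈ -2.7991e+5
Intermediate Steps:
Add(Add(-31241, Mul(-1, Mul(Add(46228, -33626), Pow(Add(47905, -86937), -1)))), Mul(-1, 248669)) = Add(Add(-31241, Mul(-1, Mul(12602, Pow(-39032, -1)))), -248669) = Add(Add(-31241, Mul(-1, Mul(12602, Rational(-1, 39032)))), -248669) = Add(Add(-31241, Mul(-1, Rational(-6301, 19516))), -248669) = Add(Add(-31241, Rational(6301, 19516)), -248669) = Add(Rational(-609693055, 19516), -248669) = Rational(-5462717259, 19516)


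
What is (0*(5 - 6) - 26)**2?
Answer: 676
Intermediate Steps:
(0*(5 - 6) - 26)**2 = (0*(-1) - 26)**2 = (0 - 26)**2 = (-26)**2 = 676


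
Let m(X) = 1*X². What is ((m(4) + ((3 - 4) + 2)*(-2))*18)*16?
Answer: 4032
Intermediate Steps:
m(X) = X²
((m(4) + ((3 - 4) + 2)*(-2))*18)*16 = ((4² + ((3 - 4) + 2)*(-2))*18)*16 = ((16 + (-1 + 2)*(-2))*18)*16 = ((16 + 1*(-2))*18)*16 = ((16 - 2)*18)*16 = (14*18)*16 = 252*16 = 4032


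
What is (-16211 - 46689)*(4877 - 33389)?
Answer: 1793404800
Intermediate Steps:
(-16211 - 46689)*(4877 - 33389) = -62900*(-28512) = 1793404800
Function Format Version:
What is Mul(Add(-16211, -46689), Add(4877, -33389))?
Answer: 1793404800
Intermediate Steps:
Mul(Add(-16211, -46689), Add(4877, -33389)) = Mul(-62900, -28512) = 1793404800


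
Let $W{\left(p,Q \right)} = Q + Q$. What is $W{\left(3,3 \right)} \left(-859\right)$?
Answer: $-5154$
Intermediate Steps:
$W{\left(p,Q \right)} = 2 Q$
$W{\left(3,3 \right)} \left(-859\right) = 2 \cdot 3 \left(-859\right) = 6 \left(-859\right) = -5154$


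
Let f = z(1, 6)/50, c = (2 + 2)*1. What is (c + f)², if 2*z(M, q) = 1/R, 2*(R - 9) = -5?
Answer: 6765201/422500 ≈ 16.012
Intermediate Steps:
R = 13/2 (R = 9 + (½)*(-5) = 9 - 5/2 = 13/2 ≈ 6.5000)
z(M, q) = 1/13 (z(M, q) = 1/(2*(13/2)) = (½)*(2/13) = 1/13)
c = 4 (c = 4*1 = 4)
f = 1/650 (f = (1/13)/50 = (1/13)*(1/50) = 1/650 ≈ 0.0015385)
(c + f)² = (4 + 1/650)² = (2601/650)² = 6765201/422500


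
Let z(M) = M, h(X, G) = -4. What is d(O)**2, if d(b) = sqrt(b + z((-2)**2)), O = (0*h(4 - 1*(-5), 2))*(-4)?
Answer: 4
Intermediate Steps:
O = 0 (O = (0*(-4))*(-4) = 0*(-4) = 0)
d(b) = sqrt(4 + b) (d(b) = sqrt(b + (-2)**2) = sqrt(b + 4) = sqrt(4 + b))
d(O)**2 = (sqrt(4 + 0))**2 = (sqrt(4))**2 = 2**2 = 4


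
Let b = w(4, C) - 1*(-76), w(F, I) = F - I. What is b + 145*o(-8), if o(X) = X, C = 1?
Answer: -1081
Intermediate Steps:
b = 79 (b = (4 - 1*1) - 1*(-76) = (4 - 1) + 76 = 3 + 76 = 79)
b + 145*o(-8) = 79 + 145*(-8) = 79 - 1160 = -1081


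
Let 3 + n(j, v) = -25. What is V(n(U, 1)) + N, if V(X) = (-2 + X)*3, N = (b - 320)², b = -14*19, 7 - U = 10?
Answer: 343306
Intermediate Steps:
U = -3 (U = 7 - 1*10 = 7 - 10 = -3)
b = -266
n(j, v) = -28 (n(j, v) = -3 - 25 = -28)
N = 343396 (N = (-266 - 320)² = (-586)² = 343396)
V(X) = -6 + 3*X
V(n(U, 1)) + N = (-6 + 3*(-28)) + 343396 = (-6 - 84) + 343396 = -90 + 343396 = 343306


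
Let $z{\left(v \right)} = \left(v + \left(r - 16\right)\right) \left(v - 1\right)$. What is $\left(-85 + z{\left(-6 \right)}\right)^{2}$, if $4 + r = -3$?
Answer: $13924$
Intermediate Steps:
$r = -7$ ($r = -4 - 3 = -7$)
$z{\left(v \right)} = \left(-1 + v\right) \left(-23 + v\right)$ ($z{\left(v \right)} = \left(v - 23\right) \left(v - 1\right) = \left(v - 23\right) \left(-1 + v\right) = \left(-23 + v\right) \left(-1 + v\right) = \left(-1 + v\right) \left(-23 + v\right)$)
$\left(-85 + z{\left(-6 \right)}\right)^{2} = \left(-85 + \left(23 + \left(-6\right)^{2} - -144\right)\right)^{2} = \left(-85 + \left(23 + 36 + 144\right)\right)^{2} = \left(-85 + 203\right)^{2} = 118^{2} = 13924$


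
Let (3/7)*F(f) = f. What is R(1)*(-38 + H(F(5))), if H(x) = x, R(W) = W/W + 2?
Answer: -79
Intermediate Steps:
F(f) = 7*f/3
R(W) = 3 (R(W) = 1 + 2 = 3)
R(1)*(-38 + H(F(5))) = 3*(-38 + (7/3)*5) = 3*(-38 + 35/3) = 3*(-79/3) = -79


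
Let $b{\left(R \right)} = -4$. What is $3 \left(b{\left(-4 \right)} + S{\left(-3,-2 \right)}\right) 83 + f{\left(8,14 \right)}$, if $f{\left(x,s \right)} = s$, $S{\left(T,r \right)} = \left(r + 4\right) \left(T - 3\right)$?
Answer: $-3970$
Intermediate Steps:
$S{\left(T,r \right)} = \left(-3 + T\right) \left(4 + r\right)$ ($S{\left(T,r \right)} = \left(4 + r\right) \left(-3 + T\right) = \left(-3 + T\right) \left(4 + r\right)$)
$3 \left(b{\left(-4 \right)} + S{\left(-3,-2 \right)}\right) 83 + f{\left(8,14 \right)} = 3 \left(-4 - 12\right) 83 + 14 = 3 \left(-16\right) 83 + 14 = \left(-48\right) 83 + 14 = -3984 + 14 = -3970$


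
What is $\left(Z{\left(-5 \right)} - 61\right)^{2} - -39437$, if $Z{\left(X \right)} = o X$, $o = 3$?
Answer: $45213$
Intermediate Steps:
$Z{\left(X \right)} = 3 X$
$\left(Z{\left(-5 \right)} - 61\right)^{2} - -39437 = \left(3 \left(-5\right) - 61\right)^{2} - -39437 = \left(-15 - 61\right)^{2} + 39437 = \left(-76\right)^{2} + 39437 = 5776 + 39437 = 45213$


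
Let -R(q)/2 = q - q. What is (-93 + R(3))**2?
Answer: 8649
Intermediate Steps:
R(q) = 0 (R(q) = -2*(q - q) = -2*0 = 0)
(-93 + R(3))**2 = (-93 + 0)**2 = (-93)**2 = 8649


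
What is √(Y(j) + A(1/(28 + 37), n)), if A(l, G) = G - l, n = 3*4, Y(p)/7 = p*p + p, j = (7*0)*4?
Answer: √50635/65 ≈ 3.4619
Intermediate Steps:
j = 0 (j = 0*4 = 0)
Y(p) = 7*p + 7*p² (Y(p) = 7*(p*p + p) = 7*(p² + p) = 7*(p + p²) = 7*p + 7*p²)
n = 12
√(Y(j) + A(1/(28 + 37), n)) = √(7*0*(1 + 0) + (12 - 1/(28 + 37))) = √(7*0*1 + (12 - 1/65)) = √(0 + (12 - 1*1/65)) = √(0 + (12 - 1/65)) = √(0 + 779/65) = √(779/65) = √50635/65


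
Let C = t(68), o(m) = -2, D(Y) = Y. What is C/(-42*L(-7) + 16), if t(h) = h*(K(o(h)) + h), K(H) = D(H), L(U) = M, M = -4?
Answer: 561/23 ≈ 24.391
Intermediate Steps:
L(U) = -4
K(H) = H
t(h) = h*(-2 + h)
C = 4488 (C = 68*(-2 + 68) = 68*66 = 4488)
C/(-42*L(-7) + 16) = 4488/(-42*(-4) + 16) = 4488/(168 + 16) = 4488/184 = 4488*(1/184) = 561/23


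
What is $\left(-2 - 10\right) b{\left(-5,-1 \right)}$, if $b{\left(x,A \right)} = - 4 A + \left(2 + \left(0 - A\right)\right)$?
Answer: $-84$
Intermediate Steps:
$b{\left(x,A \right)} = 2 - 5 A$ ($b{\left(x,A \right)} = - 4 A - \left(-2 + A\right) = 2 - 5 A$)
$\left(-2 - 10\right) b{\left(-5,-1 \right)} = \left(-2 - 10\right) \left(2 - -5\right) = - 12 \left(2 + 5\right) = \left(-12\right) 7 = -84$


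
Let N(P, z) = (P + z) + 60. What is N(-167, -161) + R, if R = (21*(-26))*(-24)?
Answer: 12836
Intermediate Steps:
N(P, z) = 60 + P + z
R = 13104 (R = -546*(-24) = 13104)
N(-167, -161) + R = (60 - 167 - 161) + 13104 = -268 + 13104 = 12836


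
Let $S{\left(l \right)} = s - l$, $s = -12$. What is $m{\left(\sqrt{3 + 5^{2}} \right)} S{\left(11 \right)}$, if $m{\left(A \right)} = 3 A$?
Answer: $- 138 \sqrt{7} \approx -365.11$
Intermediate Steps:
$S{\left(l \right)} = -12 - l$
$m{\left(\sqrt{3 + 5^{2}} \right)} S{\left(11 \right)} = 3 \sqrt{3 + 5^{2}} \left(-12 - 11\right) = 3 \sqrt{3 + 25} \left(-12 - 11\right) = 3 \sqrt{28} \left(-23\right) = 3 \cdot 2 \sqrt{7} \left(-23\right) = 6 \sqrt{7} \left(-23\right) = - 138 \sqrt{7}$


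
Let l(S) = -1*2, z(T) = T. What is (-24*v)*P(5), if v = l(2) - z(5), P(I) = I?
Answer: 840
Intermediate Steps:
l(S) = -2
v = -7 (v = -2 - 1*5 = -2 - 5 = -7)
(-24*v)*P(5) = -24*(-7)*5 = 168*5 = 840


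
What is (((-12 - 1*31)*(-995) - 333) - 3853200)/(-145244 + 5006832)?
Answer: -952687/1215397 ≈ -0.78385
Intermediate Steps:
(((-12 - 1*31)*(-995) - 333) - 3853200)/(-145244 + 5006832) = (((-12 - 31)*(-995) - 333) - 3853200)/4861588 = ((-43*(-995) - 333) - 3853200)*(1/4861588) = ((42785 - 333) - 3853200)*(1/4861588) = (42452 - 3853200)*(1/4861588) = -3810748*1/4861588 = -952687/1215397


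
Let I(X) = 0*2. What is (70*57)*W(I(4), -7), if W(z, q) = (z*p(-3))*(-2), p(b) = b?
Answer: 0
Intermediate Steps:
I(X) = 0
W(z, q) = 6*z (W(z, q) = (z*(-3))*(-2) = -3*z*(-2) = 6*z)
(70*57)*W(I(4), -7) = (70*57)*(6*0) = 3990*0 = 0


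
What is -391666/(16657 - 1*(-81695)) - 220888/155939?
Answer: -41400390475/7668456264 ≈ -5.3988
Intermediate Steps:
-391666/(16657 - 1*(-81695)) - 220888/155939 = -391666/(16657 + 81695) - 220888*1/155939 = -391666/98352 - 220888/155939 = -391666*1/98352 - 220888/155939 = -195833/49176 - 220888/155939 = -41400390475/7668456264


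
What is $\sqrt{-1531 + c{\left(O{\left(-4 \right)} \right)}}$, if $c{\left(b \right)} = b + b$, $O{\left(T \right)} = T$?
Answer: $9 i \sqrt{19} \approx 39.23 i$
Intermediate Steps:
$c{\left(b \right)} = 2 b$
$\sqrt{-1531 + c{\left(O{\left(-4 \right)} \right)}} = \sqrt{-1531 + 2 \left(-4\right)} = \sqrt{-1531 - 8} = \sqrt{-1539} = 9 i \sqrt{19}$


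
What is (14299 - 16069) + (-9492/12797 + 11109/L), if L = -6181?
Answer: -20029249545/11299751 ≈ -1772.5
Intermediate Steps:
(14299 - 16069) + (-9492/12797 + 11109/L) = (14299 - 16069) + (-9492/12797 + 11109/(-6181)) = -1770 + (-9492*1/12797 + 11109*(-1/6181)) = -1770 + (-9492/12797 - 1587/883) = -1770 - 28690275/11299751 = -20029249545/11299751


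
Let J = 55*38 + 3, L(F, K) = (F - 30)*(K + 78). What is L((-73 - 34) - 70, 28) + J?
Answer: -19849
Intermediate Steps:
L(F, K) = (-30 + F)*(78 + K)
J = 2093 (J = 2090 + 3 = 2093)
L((-73 - 34) - 70, 28) + J = (-2340 - 30*28 + 78*((-73 - 34) - 70) + ((-73 - 34) - 70)*28) + 2093 = (-2340 - 840 + 78*(-107 - 70) + (-107 - 70)*28) + 2093 = (-2340 - 840 + 78*(-177) - 177*28) + 2093 = (-2340 - 840 - 13806 - 4956) + 2093 = -21942 + 2093 = -19849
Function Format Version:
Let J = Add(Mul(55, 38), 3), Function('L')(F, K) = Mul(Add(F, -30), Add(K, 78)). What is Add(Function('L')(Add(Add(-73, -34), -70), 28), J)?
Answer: -19849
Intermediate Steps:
Function('L')(F, K) = Mul(Add(-30, F), Add(78, K))
J = 2093 (J = Add(2090, 3) = 2093)
Add(Function('L')(Add(Add(-73, -34), -70), 28), J) = Add(Add(-2340, Mul(-30, 28), Mul(78, Add(Add(-73, -34), -70)), Mul(Add(Add(-73, -34), -70), 28)), 2093) = Add(Add(-2340, -840, Mul(78, Add(-107, -70)), Mul(Add(-107, -70), 28)), 2093) = Add(Add(-2340, -840, Mul(78, -177), Mul(-177, 28)), 2093) = Add(Add(-2340, -840, -13806, -4956), 2093) = Add(-21942, 2093) = -19849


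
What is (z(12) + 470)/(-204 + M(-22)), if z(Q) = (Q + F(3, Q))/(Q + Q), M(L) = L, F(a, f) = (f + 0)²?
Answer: -953/452 ≈ -2.1084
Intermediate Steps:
F(a, f) = f²
z(Q) = (Q + Q²)/(2*Q) (z(Q) = (Q + Q²)/(Q + Q) = (Q + Q²)/((2*Q)) = (Q + Q²)*(1/(2*Q)) = (Q + Q²)/(2*Q))
(z(12) + 470)/(-204 + M(-22)) = ((½ + (½)*12) + 470)/(-204 - 22) = ((½ + 6) + 470)/(-226) = (13/2 + 470)*(-1/226) = (953/2)*(-1/226) = -953/452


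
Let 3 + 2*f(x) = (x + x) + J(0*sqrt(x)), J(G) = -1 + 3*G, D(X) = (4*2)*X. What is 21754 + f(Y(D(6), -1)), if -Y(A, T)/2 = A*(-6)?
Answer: 22328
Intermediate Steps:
D(X) = 8*X
Y(A, T) = 12*A (Y(A, T) = -2*A*(-6) = -(-12)*A = 12*A)
f(x) = -2 + x (f(x) = -3/2 + ((x + x) + (-1 + 3*(0*sqrt(x))))/2 = -3/2 + (2*x + (-1 + 3*0))/2 = -3/2 + (2*x + (-1 + 0))/2 = -3/2 + (2*x - 1)/2 = -3/2 + (-1 + 2*x)/2 = -3/2 + (-1/2 + x) = -2 + x)
21754 + f(Y(D(6), -1)) = 21754 + (-2 + 12*(8*6)) = 21754 + (-2 + 12*48) = 21754 + (-2 + 576) = 21754 + 574 = 22328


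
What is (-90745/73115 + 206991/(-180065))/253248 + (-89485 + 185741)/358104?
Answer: 445719746752932767/1658282392988976160 ≈ 0.26878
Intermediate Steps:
(-90745/73115 + 206991/(-180065))/253248 + (-89485 + 185741)/358104 = (-90745*1/73115 + 206991*(-1/180065))*(1/253248) + 96256*(1/358104) = (-18149/14623 - 206991/180065)*(1/253248) + 12032/44763 = -6294829078/2633090495*1/253248 + 12032/44763 = -3147414539/333412450838880 + 12032/44763 = 445719746752932767/1658282392988976160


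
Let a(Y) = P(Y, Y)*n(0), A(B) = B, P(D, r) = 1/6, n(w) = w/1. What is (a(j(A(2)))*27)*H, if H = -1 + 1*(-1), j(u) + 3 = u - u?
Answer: 0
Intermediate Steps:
n(w) = w (n(w) = w*1 = w)
P(D, r) = 1/6
j(u) = -3 (j(u) = -3 + (u - u) = -3 + 0 = -3)
H = -2 (H = -1 - 1 = -2)
a(Y) = 0 (a(Y) = (1/6)*0 = 0)
(a(j(A(2)))*27)*H = (0*27)*(-2) = 0*(-2) = 0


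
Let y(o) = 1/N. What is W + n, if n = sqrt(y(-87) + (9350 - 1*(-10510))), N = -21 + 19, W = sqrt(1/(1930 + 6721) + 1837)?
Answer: sqrt(79438)/2 + 4*sqrt(8592545193)/8651 ≈ 183.78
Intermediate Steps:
W = 4*sqrt(8592545193)/8651 (W = sqrt(1/8651 + 1837) = sqrt(15891888/8651) = 4*sqrt(8592545193)/8651 ≈ 42.860)
N = -2
y(o) = -1/2 (y(o) = 1/(-2) = -1/2)
n = sqrt(79438)/2 (n = sqrt(-1/2 + (9350 - 1*(-10510))) = sqrt(-1/2 + (9350 + 10510)) = sqrt(-1/2 + 19860) = sqrt(39719/2) = sqrt(79438)/2 ≈ 140.92)
W + n = 4*sqrt(8592545193)/8651 + sqrt(79438)/2 = sqrt(79438)/2 + 4*sqrt(8592545193)/8651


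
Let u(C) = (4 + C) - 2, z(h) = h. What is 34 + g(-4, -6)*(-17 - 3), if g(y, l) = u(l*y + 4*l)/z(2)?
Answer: 14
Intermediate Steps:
u(C) = 2 + C
g(y, l) = 1 + 2*l + l*y/2 (g(y, l) = (2 + (l*y + 4*l))/2 = (2 + (4*l + l*y))*(1/2) = (2 + 4*l + l*y)*(1/2) = 1 + 2*l + l*y/2)
34 + g(-4, -6)*(-17 - 3) = 34 + (1 + (1/2)*(-6)*(4 - 4))*(-17 - 3) = 34 + (1 + (1/2)*(-6)*0)*(-20) = 34 + (1 + 0)*(-20) = 34 + 1*(-20) = 34 - 20 = 14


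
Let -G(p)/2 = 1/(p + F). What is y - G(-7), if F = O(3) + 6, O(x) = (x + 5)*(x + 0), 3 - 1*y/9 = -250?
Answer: 52373/23 ≈ 2277.1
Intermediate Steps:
y = 2277 (y = 27 - 9*(-250) = 27 + 2250 = 2277)
O(x) = x*(5 + x) (O(x) = (5 + x)*x = x*(5 + x))
F = 30 (F = 3*(5 + 3) + 6 = 3*8 + 6 = 24 + 6 = 30)
G(p) = -2/(30 + p) (G(p) = -2/(p + 30) = -2/(30 + p))
y - G(-7) = 2277 - (-2)/(30 - 7) = 2277 - (-2)/23 = 2277 - 1*(-2/23) = 2277 + 2/23 = 52373/23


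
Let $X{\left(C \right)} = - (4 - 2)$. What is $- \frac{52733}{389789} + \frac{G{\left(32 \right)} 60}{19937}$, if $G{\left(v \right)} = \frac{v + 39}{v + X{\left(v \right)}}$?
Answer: $- \frac{995987783}{7771223293} \approx -0.12816$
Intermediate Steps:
$X{\left(C \right)} = -2$ ($X{\left(C \right)} = \left(-1\right) 2 = -2$)
$G{\left(v \right)} = \frac{39 + v}{-2 + v}$ ($G{\left(v \right)} = \frac{v + 39}{v - 2} = \frac{39 + v}{-2 + v}$)
$- \frac{52733}{389789} + \frac{G{\left(32 \right)} 60}{19937} = - \frac{52733}{389789} + \frac{\frac{39 + 32}{-2 + 32} \cdot 60}{19937} = \left(-52733\right) \frac{1}{389789} + \frac{1}{30} \cdot 71 \cdot 60 \cdot \frac{1}{19937} = - \frac{52733}{389789} + \frac{1}{30} \cdot 71 \cdot 60 \cdot \frac{1}{19937} = - \frac{52733}{389789} + \frac{71}{30} \cdot 60 \cdot \frac{1}{19937} = - \frac{52733}{389789} + 142 \cdot \frac{1}{19937} = - \frac{52733}{389789} + \frac{142}{19937} = - \frac{995987783}{7771223293}$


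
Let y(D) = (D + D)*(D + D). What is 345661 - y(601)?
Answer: -1099143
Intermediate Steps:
y(D) = 4*D**2 (y(D) = (2*D)*(2*D) = 4*D**2)
345661 - y(601) = 345661 - 4*601**2 = 345661 - 4*361201 = 345661 - 1*1444804 = 345661 - 1444804 = -1099143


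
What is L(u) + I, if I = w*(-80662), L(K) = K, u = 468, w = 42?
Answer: -3387336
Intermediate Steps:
I = -3387804 (I = 42*(-80662) = -3387804)
L(u) + I = 468 - 3387804 = -3387336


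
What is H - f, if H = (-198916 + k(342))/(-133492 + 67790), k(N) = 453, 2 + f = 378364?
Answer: -24858941661/65702 ≈ -3.7836e+5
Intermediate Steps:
f = 378362 (f = -2 + 378364 = 378362)
H = 198463/65702 (H = (-198916 + 453)/(-133492 + 67790) = -198463/(-65702) = -198463*(-1/65702) = 198463/65702 ≈ 3.0207)
H - f = 198463/65702 - 1*378362 = 198463/65702 - 378362 = -24858941661/65702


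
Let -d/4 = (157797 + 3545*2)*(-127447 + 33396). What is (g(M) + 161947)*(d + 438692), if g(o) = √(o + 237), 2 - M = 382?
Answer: 10045829523535080 + 62031587640*I*√143 ≈ 1.0046e+16 + 7.4179e+11*I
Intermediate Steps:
d = 62031148948 (d = -4*(157797 + 3545*2)*(-127447 + 33396) = -4*(157797 + 7090)*(-94051) = -659548*(-94051) = -4*(-15507787237) = 62031148948)
M = -380 (M = 2 - 1*382 = 2 - 382 = -380)
g(o) = √(237 + o)
(g(M) + 161947)*(d + 438692) = (√(237 - 380) + 161947)*(62031148948 + 438692) = (√(-143) + 161947)*62031587640 = (I*√143 + 161947)*62031587640 = (161947 + I*√143)*62031587640 = 10045829523535080 + 62031587640*I*√143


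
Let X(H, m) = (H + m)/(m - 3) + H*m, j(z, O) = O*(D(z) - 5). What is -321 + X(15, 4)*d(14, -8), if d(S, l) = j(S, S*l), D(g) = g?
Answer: -79953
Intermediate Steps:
j(z, O) = O*(-5 + z) (j(z, O) = O*(z - 5) = O*(-5 + z))
d(S, l) = S*l*(-5 + S) (d(S, l) = (S*l)*(-5 + S) = S*l*(-5 + S))
X(H, m) = H*m + (H + m)/(-3 + m) (X(H, m) = (H + m)/(-3 + m) + H*m = H*m + (H + m)/(-3 + m))
-321 + X(15, 4)*d(14, -8) = -321 + ((15 + 4 + 15*4² - 3*15*4)/(-3 + 4))*(14*(-8)*(-5 + 14)) = -321 + ((15 + 4 + 15*16 - 180)/1)*(14*(-8)*9) = -321 + (1*(15 + 4 + 240 - 180))*(-1008) = -321 + (1*79)*(-1008) = -321 + 79*(-1008) = -321 - 79632 = -79953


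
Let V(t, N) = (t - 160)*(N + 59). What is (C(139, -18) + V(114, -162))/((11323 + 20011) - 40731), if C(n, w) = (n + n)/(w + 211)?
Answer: -914712/1813621 ≈ -0.50436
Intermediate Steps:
V(t, N) = (-160 + t)*(59 + N)
C(n, w) = 2*n/(211 + w) (C(n, w) = (2*n)/(211 + w) = 2*n/(211 + w))
(C(139, -18) + V(114, -162))/((11323 + 20011) - 40731) = (2*139/(211 - 18) + (-9440 - 160*(-162) + 59*114 - 162*114))/((11323 + 20011) - 40731) = (2*139/193 + (-9440 + 25920 + 6726 - 18468))/(31334 - 40731) = (2*139*(1/193) + 4738)/(-9397) = (278/193 + 4738)*(-1/9397) = (914712/193)*(-1/9397) = -914712/1813621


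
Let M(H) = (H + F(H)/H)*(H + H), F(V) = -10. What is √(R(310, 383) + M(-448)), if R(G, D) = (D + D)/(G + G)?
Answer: √38573505530/310 ≈ 633.55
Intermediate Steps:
R(G, D) = D/G (R(G, D) = (2*D)/((2*G)) = (2*D)*(1/(2*G)) = D/G)
M(H) = 2*H*(H - 10/H) (M(H) = (H - 10/H)*(H + H) = (H - 10/H)*(2*H) = 2*H*(H - 10/H))
√(R(310, 383) + M(-448)) = √(383/310 + (-20 + 2*(-448)²)) = √(383*(1/310) + (-20 + 2*200704)) = √(383/310 + (-20 + 401408)) = √(383/310 + 401388) = √(124430663/310) = √38573505530/310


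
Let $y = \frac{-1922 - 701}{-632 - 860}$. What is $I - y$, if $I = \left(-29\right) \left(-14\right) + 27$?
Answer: $\frac{643413}{1492} \approx 431.24$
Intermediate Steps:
$I = 433$ ($I = 406 + 27 = 433$)
$y = \frac{2623}{1492}$ ($y = - \frac{2623}{-1492} = \left(-2623\right) \left(- \frac{1}{1492}\right) = \frac{2623}{1492} \approx 1.758$)
$I - y = 433 - \frac{2623}{1492} = \frac{643413}{1492}$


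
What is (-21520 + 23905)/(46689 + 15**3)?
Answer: 795/16688 ≈ 0.047639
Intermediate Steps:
(-21520 + 23905)/(46689 + 15**3) = 2385/(46689 + 3375) = 2385/50064 = 2385*(1/50064) = 795/16688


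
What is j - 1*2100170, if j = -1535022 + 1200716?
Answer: -2434476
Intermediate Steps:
j = -334306
j - 1*2100170 = -334306 - 1*2100170 = -334306 - 2100170 = -2434476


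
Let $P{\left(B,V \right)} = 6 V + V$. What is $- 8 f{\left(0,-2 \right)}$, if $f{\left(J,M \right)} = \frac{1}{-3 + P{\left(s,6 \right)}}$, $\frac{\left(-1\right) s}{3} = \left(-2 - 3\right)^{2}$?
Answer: $- \frac{8}{39} \approx -0.20513$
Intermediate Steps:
$s = -75$ ($s = - 3 \left(-2 - 3\right)^{2} = - 3 \left(-5\right)^{2} = \left(-3\right) 25 = -75$)
$P{\left(B,V \right)} = 7 V$
$f{\left(J,M \right)} = \frac{1}{39}$ ($f{\left(J,M \right)} = \frac{1}{-3 + 7 \cdot 6} = \frac{1}{-3 + 42} = \frac{1}{39}$)
$- 8 f{\left(0,-2 \right)} = \left(-8\right) \frac{1}{39} = - \frac{8}{39}$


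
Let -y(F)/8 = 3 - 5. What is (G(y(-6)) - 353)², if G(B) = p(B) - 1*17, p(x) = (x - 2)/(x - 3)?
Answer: 23001616/169 ≈ 1.3610e+5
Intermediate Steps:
p(x) = (-2 + x)/(-3 + x)
y(F) = 16 (y(F) = -8*(3 - 5) = -8*(-2) = 16)
G(B) = -17 + (-2 + B)/(-3 + B) (G(B) = (-2 + B)/(-3 + B) - 1*17 = (-2 + B)/(-3 + B) - 17 = -17 + (-2 + B)/(-3 + B))
(G(y(-6)) - 353)² = ((49 - 16*16)/(-3 + 16) - 353)² = ((49 - 256)/13 - 353)² = ((1/13)*(-207) - 353)² = (-207/13 - 353)² = (-4796/13)² = 23001616/169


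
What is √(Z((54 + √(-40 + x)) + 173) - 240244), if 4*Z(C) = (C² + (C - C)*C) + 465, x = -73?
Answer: √(-909095 + 454*I*√113)/2 ≈ 1.2654 + 476.73*I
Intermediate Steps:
Z(C) = 465/4 + C²/4 (Z(C) = ((C² + (C - C)*C) + 465)/4 = ((C² + 0*C) + 465)/4 = ((C² + 0) + 465)/4 = (C² + 465)/4 = (465 + C²)/4 = 465/4 + C²/4)
√(Z((54 + √(-40 + x)) + 173) - 240244) = √((465/4 + ((54 + √(-40 - 73)) + 173)²/4) - 240244) = √((465/4 + ((54 + √(-113)) + 173)²/4) - 240244) = √((465/4 + ((54 + I*√113) + 173)²/4) - 240244) = √((465/4 + (227 + I*√113)²/4) - 240244) = √(-960511/4 + (227 + I*√113)²/4)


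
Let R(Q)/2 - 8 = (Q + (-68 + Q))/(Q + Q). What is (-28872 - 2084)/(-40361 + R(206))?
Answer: 3188468/4155363 ≈ 0.76731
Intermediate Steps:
R(Q) = 16 + (-68 + 2*Q)/Q (R(Q) = 16 + 2*((Q + (-68 + Q))/(Q + Q)) = 16 + 2*((-68 + 2*Q)/((2*Q))) = 16 + 2*((-68 + 2*Q)*(1/(2*Q))) = 16 + 2*((-68 + 2*Q)/(2*Q)) = 16 + (-68 + 2*Q)/Q)
(-28872 - 2084)/(-40361 + R(206)) = (-28872 - 2084)/(-40361 + (18 - 68/206)) = -30956/(-40361 + (18 - 68*1/206)) = -30956/(-40361 + (18 - 34/103)) = -30956/(-40361 + 1820/103) = -30956/(-4155363/103) = -30956*(-103/4155363) = 3188468/4155363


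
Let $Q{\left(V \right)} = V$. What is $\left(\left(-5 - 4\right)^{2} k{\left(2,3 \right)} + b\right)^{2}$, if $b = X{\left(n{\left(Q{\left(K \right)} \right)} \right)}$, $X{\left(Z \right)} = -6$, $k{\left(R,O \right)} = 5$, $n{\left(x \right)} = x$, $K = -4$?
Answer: $159201$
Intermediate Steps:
$b = -6$
$\left(\left(-5 - 4\right)^{2} k{\left(2,3 \right)} + b\right)^{2} = \left(\left(-5 - 4\right)^{2} \cdot 5 - 6\right)^{2} = \left(\left(-9\right)^{2} \cdot 5 - 6\right)^{2} = \left(81 \cdot 5 - 6\right)^{2} = \left(405 - 6\right)^{2} = 399^{2} = 159201$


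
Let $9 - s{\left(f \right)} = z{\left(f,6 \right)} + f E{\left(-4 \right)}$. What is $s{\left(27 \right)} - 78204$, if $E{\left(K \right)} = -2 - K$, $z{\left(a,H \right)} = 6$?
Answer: $-78255$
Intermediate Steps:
$s{\left(f \right)} = 3 - 2 f$ ($s{\left(f \right)} = 9 - \left(6 + f \left(-2 - -4\right)\right) = 9 - \left(6 + f \left(-2 + 4\right)\right) = 9 - \left(6 + f 2\right) = 9 - \left(6 + 2 f\right) = 3 - 2 f$)
$s{\left(27 \right)} - 78204 = \left(3 - 54\right) - 78204 = -51 - 78204 = -78255$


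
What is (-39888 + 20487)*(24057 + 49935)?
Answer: -1435518792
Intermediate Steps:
(-39888 + 20487)*(24057 + 49935) = -19401*73992 = -1435518792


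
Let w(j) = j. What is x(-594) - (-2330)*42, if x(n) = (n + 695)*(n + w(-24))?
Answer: 35442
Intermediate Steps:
x(n) = (-24 + n)*(695 + n) (x(n) = (n + 695)*(n - 24) = (695 + n)*(-24 + n) = (-24 + n)*(695 + n))
x(-594) - (-2330)*42 = (-16680 + (-594)**2 + 671*(-594)) - (-2330)*42 = (-16680 + 352836 - 398574) - 1*(-97860) = -62418 + 97860 = 35442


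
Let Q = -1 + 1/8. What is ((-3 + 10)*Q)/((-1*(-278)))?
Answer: -49/2224 ≈ -0.022032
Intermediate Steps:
Q = -7/8 (Q = -1 + 1*(⅛) = -1 + ⅛ = -7/8 ≈ -0.87500)
((-3 + 10)*Q)/((-1*(-278))) = ((-3 + 10)*(-7/8))/((-1*(-278))) = (7*(-7/8))/278 = -49/8*1/278 = -49/2224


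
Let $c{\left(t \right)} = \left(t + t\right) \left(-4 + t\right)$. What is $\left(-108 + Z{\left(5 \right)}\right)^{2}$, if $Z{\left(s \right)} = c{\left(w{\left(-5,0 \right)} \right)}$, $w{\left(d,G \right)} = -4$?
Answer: $1936$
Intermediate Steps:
$c{\left(t \right)} = 2 t \left(-4 + t\right)$
$Z{\left(s \right)} = 64$ ($Z{\left(s \right)} = 2 \left(-4\right) \left(-4 - 4\right) = 2 \left(-4\right) \left(-8\right) = 64$)
$\left(-108 + Z{\left(5 \right)}\right)^{2} = \left(-108 + 64\right)^{2} = \left(-44\right)^{2} = 1936$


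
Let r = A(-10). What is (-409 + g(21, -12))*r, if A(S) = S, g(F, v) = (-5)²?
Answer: 3840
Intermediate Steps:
g(F, v) = 25
r = -10
(-409 + g(21, -12))*r = (-409 + 25)*(-10) = -384*(-10) = 3840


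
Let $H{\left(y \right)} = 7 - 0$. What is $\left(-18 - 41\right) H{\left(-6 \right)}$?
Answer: $-413$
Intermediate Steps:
$H{\left(y \right)} = 7$ ($H{\left(y \right)} = 7 + 0 = 7$)
$\left(-18 - 41\right) H{\left(-6 \right)} = \left(-18 - 41\right) 7 = \left(-59\right) 7 = -413$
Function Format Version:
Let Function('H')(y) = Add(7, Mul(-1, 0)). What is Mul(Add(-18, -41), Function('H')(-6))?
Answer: -413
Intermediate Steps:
Function('H')(y) = 7 (Function('H')(y) = Add(7, 0) = 7)
Mul(Add(-18, -41), Function('H')(-6)) = Mul(Add(-18, -41), 7) = Mul(-59, 7) = -413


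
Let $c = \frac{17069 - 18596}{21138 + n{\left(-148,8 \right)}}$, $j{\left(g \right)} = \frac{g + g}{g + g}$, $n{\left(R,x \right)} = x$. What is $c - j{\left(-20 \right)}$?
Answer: $- \frac{22673}{21146} \approx -1.0722$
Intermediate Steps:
$j{\left(g \right)} = 1$ ($j{\left(g \right)} = \frac{2 g}{2 g} = 2 g \frac{1}{2 g} = 1$)
$c = - \frac{1527}{21146}$ ($c = \frac{17069 - 18596}{21138 + 8} = - \frac{1527}{21146} \approx -0.072212$)
$c - j{\left(-20 \right)} = - \frac{1527}{21146} - 1 = - \frac{22673}{21146}$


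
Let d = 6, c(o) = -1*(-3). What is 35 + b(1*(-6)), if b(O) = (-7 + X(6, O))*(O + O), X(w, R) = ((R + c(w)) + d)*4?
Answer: -25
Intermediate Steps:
c(o) = 3
X(w, R) = 36 + 4*R (X(w, R) = ((R + 3) + 6)*4 = ((3 + R) + 6)*4 = (9 + R)*4 = 36 + 4*R)
b(O) = 2*O*(29 + 4*O) (b(O) = (-7 + (36 + 4*O))*(O + O) = (29 + 4*O)*(2*O) = 2*O*(29 + 4*O))
35 + b(1*(-6)) = 35 + 2*(1*(-6))*(29 + 4*(1*(-6))) = 35 + 2*(-6)*(29 + 4*(-6)) = 35 + 2*(-6)*(29 - 24) = 35 + 2*(-6)*5 = 35 - 60 = -25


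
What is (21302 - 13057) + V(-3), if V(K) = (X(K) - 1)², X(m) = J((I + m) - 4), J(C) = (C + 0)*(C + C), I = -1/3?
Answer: 1587526/81 ≈ 19599.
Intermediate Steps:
I = -⅓ (I = -1*⅓ = -⅓ ≈ -0.33333)
J(C) = 2*C² (J(C) = C*(2*C) = 2*C²)
X(m) = 2*(-13/3 + m)² (X(m) = 2*((-⅓ + m) - 4)² = 2*(-13/3 + m)²)
V(K) = (-1 + 2*(-13 + 3*K)²/9)² (V(K) = (2*(-13 + 3*K)²/9 - 1)² = (-1 + 2*(-13 + 3*K)²/9)²)
(21302 - 13057) + V(-3) = (21302 - 13057) + (-9 + 2*(-13 + 3*(-3))²)²/81 = 8245 + (-9 + 2*(-13 - 9)²)²/81 = 8245 + (-9 + 2*(-22)²)²/81 = 8245 + (-9 + 2*484)²/81 = 8245 + (-9 + 968)²/81 = 8245 + (1/81)*959² = 8245 + (1/81)*919681 = 8245 + 919681/81 = 1587526/81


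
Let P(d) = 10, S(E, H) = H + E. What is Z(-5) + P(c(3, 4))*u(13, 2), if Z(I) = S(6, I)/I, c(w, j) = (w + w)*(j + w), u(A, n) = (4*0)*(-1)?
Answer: -⅕ ≈ -0.20000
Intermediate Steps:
u(A, n) = 0 (u(A, n) = 0*(-1) = 0)
S(E, H) = E + H
c(w, j) = 2*w*(j + w) (c(w, j) = (2*w)*(j + w) = 2*w*(j + w))
Z(I) = (6 + I)/I
Z(-5) + P(c(3, 4))*u(13, 2) = (6 - 5)/(-5) + 10*0 = -⅕*1 + 0 = -⅕ + 0 = -⅕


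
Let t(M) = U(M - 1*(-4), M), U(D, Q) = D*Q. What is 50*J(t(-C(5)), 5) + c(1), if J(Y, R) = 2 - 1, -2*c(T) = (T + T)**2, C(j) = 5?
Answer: 48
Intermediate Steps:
c(T) = -2*T**2 (c(T) = -(T + T)**2/2 = -4*T**2/2 = -2*T**2)
t(M) = M*(4 + M) (t(M) = (M - 1*(-4))*M = (M + 4)*M = (4 + M)*M = M*(4 + M))
J(Y, R) = 1
50*J(t(-C(5)), 5) + c(1) = 50*1 - 2*1**2 = 50 - 2*1 = 50 - 2 = 48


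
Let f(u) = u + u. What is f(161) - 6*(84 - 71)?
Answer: 244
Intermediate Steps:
f(u) = 2*u
f(161) - 6*(84 - 71) = 2*161 - 6*(84 - 71) = 322 - 6*13 = 322 - 1*78 = 322 - 78 = 244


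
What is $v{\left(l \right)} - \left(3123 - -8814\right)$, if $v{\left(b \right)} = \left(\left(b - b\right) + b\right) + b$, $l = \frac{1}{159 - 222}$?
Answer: $- \frac{752033}{63} \approx -11937.0$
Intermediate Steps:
$l = - \frac{1}{63}$ ($l = \frac{1}{-63} = - \frac{1}{63} \approx -0.015873$)
$v{\left(b \right)} = 2 b$ ($v{\left(b \right)} = \left(0 + b\right) + b = b + b = 2 b$)
$v{\left(l \right)} - \left(3123 - -8814\right) = 2 \left(- \frac{1}{63}\right) - \left(3123 - -8814\right) = - \frac{2}{63} - \left(3123 + 8814\right) = - \frac{2}{63} - 11937 = - \frac{752033}{63}$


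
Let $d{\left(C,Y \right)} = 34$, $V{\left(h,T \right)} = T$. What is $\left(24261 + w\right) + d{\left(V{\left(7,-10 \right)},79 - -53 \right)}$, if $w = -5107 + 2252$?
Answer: $21440$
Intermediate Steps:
$w = -2855$
$\left(24261 + w\right) + d{\left(V{\left(7,-10 \right)},79 - -53 \right)} = \left(24261 - 2855\right) + 34 = 21406 + 34 = 21440$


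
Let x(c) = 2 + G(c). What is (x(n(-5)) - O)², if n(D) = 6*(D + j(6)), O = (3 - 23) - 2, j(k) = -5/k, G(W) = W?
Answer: 121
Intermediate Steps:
O = -22 (O = -20 - 2 = -22)
n(D) = -5 + 6*D (n(D) = 6*(D - 5/6) = 6*(D - 5*⅙) = 6*(D - ⅚) = 6*(-⅚ + D) = -5 + 6*D)
x(c) = 2 + c
(x(n(-5)) - O)² = ((2 + (-5 + 6*(-5))) - 1*(-22))² = ((2 + (-5 - 30)) + 22)² = ((2 - 35) + 22)² = (-33 + 22)² = (-11)² = 121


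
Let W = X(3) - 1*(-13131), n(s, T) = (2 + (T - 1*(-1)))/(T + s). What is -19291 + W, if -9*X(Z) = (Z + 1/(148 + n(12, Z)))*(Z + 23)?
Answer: -20597243/3339 ≈ -6168.7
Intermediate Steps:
n(s, T) = (3 + T)/(T + s) (n(s, T) = (2 + (T + 1))/(T + s) = (2 + (1 + T))/(T + s) = (3 + T)/(T + s))
X(Z) = -(23 + Z)*(Z + 1/(148 + (3 + Z)/(12 + Z)))/9 (X(Z) = -(Z + 1/(148 + (3 + Z)/(Z + 12)))*(Z + 23)/9 = -(Z + 1/(148 + (3 + Z)/(12 + Z)))*(23 + Z)/9 = -(23 + Z)*(Z + 1/(148 + (3 + Z)/(12 + Z)))/9)
W = 43815406/3339 (W = (-276 - 40952*3 - 5207*3² - 149*3³)/(9*(1779 + 149*3)) - 1*(-13131) = (-276 - 122856 - 5207*9 - 149*27)/(9*(1779 + 447)) + 13131 = (⅑)*(-276 - 122856 - 46863 - 4023)/2226 + 13131 = (⅑)*(1/2226)*(-174018) + 13131 = -29003/3339 + 13131 = 43815406/3339 ≈ 13122.)
-19291 + W = -19291 + 43815406/3339 = -20597243/3339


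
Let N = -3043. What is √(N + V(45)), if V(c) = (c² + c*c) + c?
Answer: 2*√263 ≈ 32.435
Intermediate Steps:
V(c) = c + 2*c² (V(c) = (c² + c²) + c = 2*c² + c = c + 2*c²)
√(N + V(45)) = √(-3043 + 45*(1 + 2*45)) = √(-3043 + 45*(1 + 90)) = √(-3043 + 45*91) = √(-3043 + 4095) = √1052 = 2*√263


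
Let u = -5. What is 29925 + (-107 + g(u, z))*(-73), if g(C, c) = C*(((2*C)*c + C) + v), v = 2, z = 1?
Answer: 32991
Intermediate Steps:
g(C, c) = C*(2 + C + 2*C*c) (g(C, c) = C*(((2*C)*c + C) + 2) = C*((2*C*c + C) + 2) = C*((C + 2*C*c) + 2) = C*(2 + C + 2*C*c))
29925 + (-107 + g(u, z))*(-73) = 29925 + (-107 - 5*(2 - 5 + 2*(-5)*1))*(-73) = 29925 + (-107 - 5*(2 - 5 - 10))*(-73) = 29925 + (-107 - 5*(-13))*(-73) = 29925 + (-107 + 65)*(-73) = 29925 - 42*(-73) = 29925 + 3066 = 32991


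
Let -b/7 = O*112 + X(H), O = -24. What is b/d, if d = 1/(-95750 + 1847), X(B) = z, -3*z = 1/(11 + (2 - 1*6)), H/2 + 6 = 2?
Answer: -1766910149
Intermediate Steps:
H = -8 (H = -12 + 2*2 = -12 + 4 = -8)
z = -1/21 (z = -1/(3*(11 + (2 - 1*6))) = -1/(3*(11 + (2 - 6))) = -1/(3*(11 - 4)) = -⅓/7 = -⅓*⅐ = -1/21 ≈ -0.047619)
X(B) = -1/21
d = -1/93903 (d = 1/(-93903) = -1/93903 ≈ -1.0649e-5)
b = 56449/3 (b = -7*(-24*112 - 1/21) = -7*(-2688 - 1/21) = -7*(-56449/21) = 56449/3 ≈ 18816.)
b/d = 56449/(3*(-1/93903)) = (56449/3)*(-93903) = -1766910149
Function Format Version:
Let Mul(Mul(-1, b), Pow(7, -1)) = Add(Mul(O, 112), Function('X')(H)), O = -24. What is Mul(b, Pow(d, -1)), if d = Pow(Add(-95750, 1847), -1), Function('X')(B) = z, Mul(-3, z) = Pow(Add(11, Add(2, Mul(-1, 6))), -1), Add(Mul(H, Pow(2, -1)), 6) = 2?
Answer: -1766910149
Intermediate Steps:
H = -8 (H = Add(-12, Mul(2, 2)) = Add(-12, 4) = -8)
z = Rational(-1, 21) (z = Mul(Rational(-1, 3), Pow(Add(11, Add(2, Mul(-1, 6))), -1)) = Mul(Rational(-1, 3), Pow(Add(11, Add(2, -6)), -1)) = Mul(Rational(-1, 3), Pow(Add(11, -4), -1)) = Mul(Rational(-1, 3), Pow(7, -1)) = Mul(Rational(-1, 3), Rational(1, 7)) = Rational(-1, 21) ≈ -0.047619)
Function('X')(B) = Rational(-1, 21)
d = Rational(-1, 93903) (d = Pow(-93903, -1) = Rational(-1, 93903) ≈ -1.0649e-5)
b = Rational(56449, 3) (b = Mul(-7, Add(Mul(-24, 112), Rational(-1, 21))) = Mul(-7, Add(-2688, Rational(-1, 21))) = Mul(-7, Rational(-56449, 21)) = Rational(56449, 3) ≈ 18816.)
Mul(b, Pow(d, -1)) = Mul(Rational(56449, 3), Pow(Rational(-1, 93903), -1)) = Mul(Rational(56449, 3), -93903) = -1766910149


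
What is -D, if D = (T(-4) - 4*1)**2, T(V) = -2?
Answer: -36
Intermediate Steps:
D = 36 (D = (-2 - 4*1)**2 = (-2 - 4)**2 = (-6)**2 = 36)
-D = -1*36 = -36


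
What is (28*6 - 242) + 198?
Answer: 124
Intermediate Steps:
(28*6 - 242) + 198 = (168 - 242) + 198 = -74 + 198 = 124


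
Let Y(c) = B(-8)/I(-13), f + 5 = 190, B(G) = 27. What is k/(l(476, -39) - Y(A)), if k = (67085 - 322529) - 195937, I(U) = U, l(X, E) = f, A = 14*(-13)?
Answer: -5867953/2432 ≈ -2412.8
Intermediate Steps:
f = 185 (f = -5 + 190 = 185)
A = -182
l(X, E) = 185
Y(c) = -27/13 (Y(c) = 27/(-13) = 27*(-1/13) = -27/13)
k = -451381 (k = -255444 - 195937 = -451381)
k/(l(476, -39) - Y(A)) = -451381/(185 - 1*(-27/13)) = -451381/(185 + 27/13) = -451381/2432/13 = -451381*13/2432 = -5867953/2432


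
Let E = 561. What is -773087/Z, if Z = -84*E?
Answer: 110441/6732 ≈ 16.405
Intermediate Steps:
Z = -47124 (Z = -84*561 = -47124)
-773087/Z = -773087/(-47124) = -773087*(-1/47124) = 110441/6732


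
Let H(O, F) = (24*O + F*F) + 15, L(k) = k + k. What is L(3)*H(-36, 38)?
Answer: 3570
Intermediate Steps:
L(k) = 2*k
H(O, F) = 15 + F² + 24*O (H(O, F) = (24*O + F²) + 15 = (F² + 24*O) + 15 = 15 + F² + 24*O)
L(3)*H(-36, 38) = (2*3)*(15 + 38² + 24*(-36)) = 6*(15 + 1444 - 864) = 6*595 = 3570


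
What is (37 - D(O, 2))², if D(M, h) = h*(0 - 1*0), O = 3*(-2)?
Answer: 1369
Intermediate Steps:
O = -6
D(M, h) = 0 (D(M, h) = h*(0 + 0) = h*0 = 0)
(37 - D(O, 2))² = (37 - 1*0)² = (37 + 0)² = 37² = 1369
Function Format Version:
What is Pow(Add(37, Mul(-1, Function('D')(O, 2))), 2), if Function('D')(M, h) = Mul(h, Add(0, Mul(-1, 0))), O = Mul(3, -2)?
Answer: 1369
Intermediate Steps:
O = -6
Function('D')(M, h) = 0 (Function('D')(M, h) = Mul(h, Add(0, 0)) = Mul(h, 0) = 0)
Pow(Add(37, Mul(-1, Function('D')(O, 2))), 2) = Pow(Add(37, Mul(-1, 0)), 2) = Pow(Add(37, 0), 2) = Pow(37, 2) = 1369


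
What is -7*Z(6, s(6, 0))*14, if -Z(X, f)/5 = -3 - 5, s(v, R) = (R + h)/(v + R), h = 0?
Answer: -3920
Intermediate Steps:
s(v, R) = R/(R + v) (s(v, R) = (R + 0)/(v + R) = R/(R + v))
Z(X, f) = 40 (Z(X, f) = -5*(-3 - 5) = -5*(-8) = 40)
-7*Z(6, s(6, 0))*14 = -7*40*14 = -280*14 = -3920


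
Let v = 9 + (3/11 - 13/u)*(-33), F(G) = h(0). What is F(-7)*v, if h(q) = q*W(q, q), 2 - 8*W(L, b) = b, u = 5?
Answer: 0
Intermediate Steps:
W(L, b) = 1/4 - b/8
h(q) = q*(1/4 - q/8)
F(G) = 0 (F(G) = (1/8)*0*(2 - 1*0) = (1/8)*0*(2 + 0) = (1/8)*0*2 = 0)
v = 429/5 (v = 9 + (3/11 - 13/5)*(-33) = 9 - 128/55*(-33) = 9 + 384/5 = 429/5 ≈ 85.800)
F(-7)*v = 0*(429/5) = 0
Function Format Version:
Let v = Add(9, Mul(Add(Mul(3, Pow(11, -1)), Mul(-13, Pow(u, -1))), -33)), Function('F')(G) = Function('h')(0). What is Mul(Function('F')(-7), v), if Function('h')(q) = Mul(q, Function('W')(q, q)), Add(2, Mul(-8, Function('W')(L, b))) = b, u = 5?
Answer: 0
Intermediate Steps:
Function('W')(L, b) = Add(Rational(1, 4), Mul(Rational(-1, 8), b))
Function('h')(q) = Mul(q, Add(Rational(1, 4), Mul(Rational(-1, 8), q)))
Function('F')(G) = 0 (Function('F')(G) = Mul(Rational(1, 8), 0, Add(2, Mul(-1, 0))) = Mul(Rational(1, 8), 0, Add(2, 0)) = Mul(Rational(1, 8), 0, 2) = 0)
v = Rational(429, 5) (v = Add(9, Mul(Add(Mul(3, Pow(11, -1)), Mul(-13, Pow(5, -1))), -33)) = Add(9, Mul(Add(Mul(3, Rational(1, 11)), Mul(-13, Rational(1, 5))), -33)) = Add(9, Mul(Add(Rational(3, 11), Rational(-13, 5)), -33)) = Add(9, Mul(Rational(-128, 55), -33)) = Add(9, Rational(384, 5)) = Rational(429, 5) ≈ 85.800)
Mul(Function('F')(-7), v) = Mul(0, Rational(429, 5)) = 0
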